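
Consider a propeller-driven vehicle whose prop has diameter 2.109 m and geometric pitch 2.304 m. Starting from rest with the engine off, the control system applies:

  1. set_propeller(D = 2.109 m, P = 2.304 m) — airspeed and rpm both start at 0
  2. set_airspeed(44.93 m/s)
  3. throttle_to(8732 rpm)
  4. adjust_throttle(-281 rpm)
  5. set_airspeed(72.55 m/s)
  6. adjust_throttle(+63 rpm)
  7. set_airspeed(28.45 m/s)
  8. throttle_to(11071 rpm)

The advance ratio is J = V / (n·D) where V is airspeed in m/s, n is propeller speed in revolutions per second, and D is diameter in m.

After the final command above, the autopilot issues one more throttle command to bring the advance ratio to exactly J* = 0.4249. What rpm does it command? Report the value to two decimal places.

set_propeller: D = 2.109 m, P = 2.304 m (p = P/D = 1.092461); state ← (V=0, rpm=0)
set_airspeed(44.93): V ← 44.93 m/s
throttle_to(8732): rpm ← 8732
adjust_throttle(-281): rpm ← 8732 -281 = 8451
set_airspeed(72.55): V ← 72.55 m/s
adjust_throttle(+63): rpm ← 8451 +63 = 8514
set_airspeed(28.45): V ← 28.45 m/s
throttle_to(11071): rpm ← 11071
final state: V = 28.45 m/s, rpm = 11071 → n = rpm/60 = 184.516667 rev/s
target J* = 0.4249; solve J* = V/(n·D) for n: n = V/(J*·D) = 28.45/(0.4249 × 2.109) = 31.748189 rev/s
rpm = 60·n = 1904.891353

rpm = 1904.89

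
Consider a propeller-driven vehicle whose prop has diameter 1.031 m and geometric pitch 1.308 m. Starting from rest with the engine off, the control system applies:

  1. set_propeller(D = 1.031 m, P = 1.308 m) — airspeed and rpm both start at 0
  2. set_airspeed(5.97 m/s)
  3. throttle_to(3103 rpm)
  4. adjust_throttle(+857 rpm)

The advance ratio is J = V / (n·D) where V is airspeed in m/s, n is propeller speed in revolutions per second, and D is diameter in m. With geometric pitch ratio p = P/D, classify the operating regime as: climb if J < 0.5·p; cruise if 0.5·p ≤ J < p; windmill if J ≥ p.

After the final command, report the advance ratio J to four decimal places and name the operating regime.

J = 0.0877, regime = climb

set_propeller: D = 1.031 m, P = 1.308 m (p = P/D = 1.268671); state ← (V=0, rpm=0)
set_airspeed(5.97): V ← 5.97 m/s
throttle_to(3103): rpm ← 3103
adjust_throttle(+857): rpm ← 3103 +857 = 3960
final state: V = 5.97 m/s, rpm = 3960 → n = rpm/60 = 66.000000 rev/s
J = V / (n·D) = 5.97 / (66.000000 × 1.031) = 0.087735
regime bands: climb J<0.6343 | cruise [0.6343, 1.2687) | windmill J≥1.2687
J = 0.0877 → climb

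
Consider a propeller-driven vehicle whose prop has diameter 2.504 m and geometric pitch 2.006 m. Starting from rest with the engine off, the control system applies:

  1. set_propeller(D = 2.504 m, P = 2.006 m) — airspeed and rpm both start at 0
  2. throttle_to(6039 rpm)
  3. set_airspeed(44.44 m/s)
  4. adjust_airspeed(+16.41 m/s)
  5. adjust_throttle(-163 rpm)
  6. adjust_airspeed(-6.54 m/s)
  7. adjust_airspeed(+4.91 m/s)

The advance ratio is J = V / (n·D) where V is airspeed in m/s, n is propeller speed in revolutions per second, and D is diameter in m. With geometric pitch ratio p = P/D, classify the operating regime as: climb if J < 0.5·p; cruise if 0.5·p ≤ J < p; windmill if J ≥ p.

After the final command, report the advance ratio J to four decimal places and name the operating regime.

set_propeller: D = 2.504 m, P = 2.006 m (p = P/D = 0.801118); state ← (V=0, rpm=0)
throttle_to(6039): rpm ← 6039
set_airspeed(44.44): V ← 44.44 m/s
adjust_airspeed(+16.41): V ← 44.44 +16.41 = 60.85 m/s
adjust_throttle(-163): rpm ← 6039 -163 = 5876
adjust_airspeed(-6.54): V ← 60.85 -6.54 = 54.31 m/s
adjust_airspeed(+4.91): V ← 54.31 +4.91 = 59.22 m/s
final state: V = 59.22 m/s, rpm = 5876 → n = rpm/60 = 97.933333 rev/s
J = V / (n·D) = 59.22 / (97.933333 × 2.504) = 0.241492
regime bands: climb J<0.4006 | cruise [0.4006, 0.8011) | windmill J≥0.8011
J = 0.2415 → climb

J = 0.2415, regime = climb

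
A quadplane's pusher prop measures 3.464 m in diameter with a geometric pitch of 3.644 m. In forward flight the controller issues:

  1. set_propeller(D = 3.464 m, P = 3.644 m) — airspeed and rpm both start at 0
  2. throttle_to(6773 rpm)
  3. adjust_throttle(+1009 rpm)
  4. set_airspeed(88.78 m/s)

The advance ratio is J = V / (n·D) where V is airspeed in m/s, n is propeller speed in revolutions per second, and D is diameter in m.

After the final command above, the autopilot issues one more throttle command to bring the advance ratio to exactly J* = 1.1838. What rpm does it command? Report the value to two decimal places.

rpm = 1299.00

set_propeller: D = 3.464 m, P = 3.644 m (p = P/D = 1.051963); state ← (V=0, rpm=0)
throttle_to(6773): rpm ← 6773
adjust_throttle(+1009): rpm ← 6773 +1009 = 7782
set_airspeed(88.78): V ← 88.78 m/s
final state: V = 88.78 m/s, rpm = 7782 → n = rpm/60 = 129.700000 rev/s
target J* = 1.1838; solve J* = V/(n·D) for n: n = V/(J*·D) = 88.78/(1.1838 × 3.464) = 21.650051 rev/s
rpm = 60·n = 1299.003054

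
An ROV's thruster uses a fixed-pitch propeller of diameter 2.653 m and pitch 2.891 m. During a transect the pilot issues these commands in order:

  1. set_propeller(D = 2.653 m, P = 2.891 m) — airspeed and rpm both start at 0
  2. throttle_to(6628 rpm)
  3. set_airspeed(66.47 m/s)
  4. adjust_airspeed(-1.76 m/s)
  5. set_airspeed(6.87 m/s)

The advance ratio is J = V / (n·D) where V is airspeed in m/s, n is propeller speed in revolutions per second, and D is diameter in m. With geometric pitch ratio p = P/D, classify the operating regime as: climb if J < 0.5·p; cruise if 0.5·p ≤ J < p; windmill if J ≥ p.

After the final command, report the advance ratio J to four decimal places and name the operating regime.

set_propeller: D = 2.653 m, P = 2.891 m (p = P/D = 1.089710); state ← (V=0, rpm=0)
throttle_to(6628): rpm ← 6628
set_airspeed(66.47): V ← 66.47 m/s
adjust_airspeed(-1.76): V ← 66.47 -1.76 = 64.71 m/s
set_airspeed(6.87): V ← 6.87 m/s
final state: V = 6.87 m/s, rpm = 6628 → n = rpm/60 = 110.466667 rev/s
J = V / (n·D) = 6.87 / (110.466667 × 2.653) = 0.023442
regime bands: climb J<0.5449 | cruise [0.5449, 1.0897) | windmill J≥1.0897
J = 0.0234 → climb

J = 0.0234, regime = climb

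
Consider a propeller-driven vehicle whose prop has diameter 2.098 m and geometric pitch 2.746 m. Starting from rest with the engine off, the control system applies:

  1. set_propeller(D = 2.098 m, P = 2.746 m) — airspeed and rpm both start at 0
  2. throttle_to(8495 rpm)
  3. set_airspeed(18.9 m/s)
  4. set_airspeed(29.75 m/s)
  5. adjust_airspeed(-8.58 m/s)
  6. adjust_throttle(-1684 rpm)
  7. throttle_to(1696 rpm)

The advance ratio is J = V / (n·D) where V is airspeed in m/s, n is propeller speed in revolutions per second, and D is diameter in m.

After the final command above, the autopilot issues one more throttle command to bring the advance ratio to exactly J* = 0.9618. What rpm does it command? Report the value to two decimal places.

set_propeller: D = 2.098 m, P = 2.746 m (p = P/D = 1.308866); state ← (V=0, rpm=0)
throttle_to(8495): rpm ← 8495
set_airspeed(18.9): V ← 18.9 m/s
set_airspeed(29.75): V ← 29.75 m/s
adjust_airspeed(-8.58): V ← 29.75 -8.58 = 21.17 m/s
adjust_throttle(-1684): rpm ← 8495 -1684 = 6811
throttle_to(1696): rpm ← 1696
final state: V = 21.17 m/s, rpm = 1696 → n = rpm/60 = 28.266667 rev/s
target J* = 0.9618; solve J* = V/(n·D) for n: n = V/(J*·D) = 21.17/(0.9618 × 2.098) = 10.491331 rev/s
rpm = 60·n = 629.479878

rpm = 629.48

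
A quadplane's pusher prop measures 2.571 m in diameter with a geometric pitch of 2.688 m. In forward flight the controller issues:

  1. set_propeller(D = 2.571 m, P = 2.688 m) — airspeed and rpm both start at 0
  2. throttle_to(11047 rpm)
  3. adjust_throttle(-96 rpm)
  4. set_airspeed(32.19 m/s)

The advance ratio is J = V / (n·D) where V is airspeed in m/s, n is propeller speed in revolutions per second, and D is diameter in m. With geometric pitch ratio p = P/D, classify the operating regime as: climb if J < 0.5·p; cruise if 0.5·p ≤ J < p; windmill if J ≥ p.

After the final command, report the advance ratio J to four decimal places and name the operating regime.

set_propeller: D = 2.571 m, P = 2.688 m (p = P/D = 1.045508); state ← (V=0, rpm=0)
throttle_to(11047): rpm ← 11047
adjust_throttle(-96): rpm ← 11047 -96 = 10951
set_airspeed(32.19): V ← 32.19 m/s
final state: V = 32.19 m/s, rpm = 10951 → n = rpm/60 = 182.516667 rev/s
J = V / (n·D) = 32.19 / (182.516667 × 2.571) = 0.068599
regime bands: climb J<0.5228 | cruise [0.5228, 1.0455) | windmill J≥1.0455
J = 0.0686 → climb

J = 0.0686, regime = climb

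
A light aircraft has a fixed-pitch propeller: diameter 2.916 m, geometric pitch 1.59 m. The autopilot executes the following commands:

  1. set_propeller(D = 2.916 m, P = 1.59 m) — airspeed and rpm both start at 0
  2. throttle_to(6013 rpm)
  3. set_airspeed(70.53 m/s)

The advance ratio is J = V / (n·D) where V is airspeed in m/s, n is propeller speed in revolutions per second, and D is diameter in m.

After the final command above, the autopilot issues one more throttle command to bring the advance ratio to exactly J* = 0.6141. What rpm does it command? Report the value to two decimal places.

rpm = 2363.19

set_propeller: D = 2.916 m, P = 1.59 m (p = P/D = 0.545267); state ← (V=0, rpm=0)
throttle_to(6013): rpm ← 6013
set_airspeed(70.53): V ← 70.53 m/s
final state: V = 70.53 m/s, rpm = 6013 → n = rpm/60 = 100.216667 rev/s
target J* = 0.6141; solve J* = V/(n·D) for n: n = V/(J*·D) = 70.53/(0.6141 × 2.916) = 39.386489 rev/s
rpm = 60·n = 2363.189331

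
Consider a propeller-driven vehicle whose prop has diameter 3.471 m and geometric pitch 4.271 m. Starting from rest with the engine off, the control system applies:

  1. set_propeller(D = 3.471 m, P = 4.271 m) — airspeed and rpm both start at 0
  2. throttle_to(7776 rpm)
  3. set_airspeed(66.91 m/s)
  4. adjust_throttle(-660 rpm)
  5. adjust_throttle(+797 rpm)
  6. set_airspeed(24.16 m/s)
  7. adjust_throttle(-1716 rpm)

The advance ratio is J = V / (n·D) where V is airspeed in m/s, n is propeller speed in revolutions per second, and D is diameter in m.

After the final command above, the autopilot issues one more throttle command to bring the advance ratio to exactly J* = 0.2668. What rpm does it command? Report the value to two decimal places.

rpm = 1565.34

set_propeller: D = 3.471 m, P = 4.271 m (p = P/D = 1.230481); state ← (V=0, rpm=0)
throttle_to(7776): rpm ← 7776
set_airspeed(66.91): V ← 66.91 m/s
adjust_throttle(-660): rpm ← 7776 -660 = 7116
adjust_throttle(+797): rpm ← 7116 +797 = 7913
set_airspeed(24.16): V ← 24.16 m/s
adjust_throttle(-1716): rpm ← 7913 -1716 = 6197
final state: V = 24.16 m/s, rpm = 6197 → n = rpm/60 = 103.283333 rev/s
target J* = 0.2668; solve J* = V/(n·D) for n: n = V/(J*·D) = 24.16/(0.2668 × 3.471) = 26.088943 rev/s
rpm = 60·n = 1565.336606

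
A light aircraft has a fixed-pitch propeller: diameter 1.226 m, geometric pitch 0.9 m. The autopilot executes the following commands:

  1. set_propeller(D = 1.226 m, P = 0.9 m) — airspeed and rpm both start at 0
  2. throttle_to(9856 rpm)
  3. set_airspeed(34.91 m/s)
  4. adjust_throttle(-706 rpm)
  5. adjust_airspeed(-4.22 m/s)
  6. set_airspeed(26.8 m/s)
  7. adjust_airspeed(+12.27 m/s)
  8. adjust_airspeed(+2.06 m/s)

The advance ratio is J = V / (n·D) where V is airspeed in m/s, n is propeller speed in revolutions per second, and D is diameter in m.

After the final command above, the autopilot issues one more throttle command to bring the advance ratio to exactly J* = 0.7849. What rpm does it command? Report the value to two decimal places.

set_propeller: D = 1.226 m, P = 0.9 m (p = P/D = 0.734095); state ← (V=0, rpm=0)
throttle_to(9856): rpm ← 9856
set_airspeed(34.91): V ← 34.91 m/s
adjust_throttle(-706): rpm ← 9856 -706 = 9150
adjust_airspeed(-4.22): V ← 34.91 -4.22 = 30.69 m/s
set_airspeed(26.8): V ← 26.8 m/s
adjust_airspeed(+12.27): V ← 26.8 +12.27 = 39.07 m/s
adjust_airspeed(+2.06): V ← 39.07 +2.06 = 41.13 m/s
final state: V = 41.13 m/s, rpm = 9150 → n = rpm/60 = 152.500000 rev/s
target J* = 0.7849; solve J* = V/(n·D) for n: n = V/(J*·D) = 41.13/(0.7849 × 1.226) = 42.741908 rev/s
rpm = 60·n = 2564.514510

rpm = 2564.51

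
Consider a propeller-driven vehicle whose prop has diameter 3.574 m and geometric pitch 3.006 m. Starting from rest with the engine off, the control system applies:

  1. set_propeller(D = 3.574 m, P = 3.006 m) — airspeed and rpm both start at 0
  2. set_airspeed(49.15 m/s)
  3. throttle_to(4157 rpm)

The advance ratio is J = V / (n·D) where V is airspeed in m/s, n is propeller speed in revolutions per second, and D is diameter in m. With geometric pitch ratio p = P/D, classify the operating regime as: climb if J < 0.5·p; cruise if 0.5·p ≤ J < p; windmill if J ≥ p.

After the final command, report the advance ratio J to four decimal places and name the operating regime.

J = 0.1985, regime = climb

set_propeller: D = 3.574 m, P = 3.006 m (p = P/D = 0.841074); state ← (V=0, rpm=0)
set_airspeed(49.15): V ← 49.15 m/s
throttle_to(4157): rpm ← 4157
final state: V = 49.15 m/s, rpm = 4157 → n = rpm/60 = 69.283333 rev/s
J = V / (n·D) = 49.15 / (69.283333 × 3.574) = 0.198491
regime bands: climb J<0.4205 | cruise [0.4205, 0.8411) | windmill J≥0.8411
J = 0.1985 → climb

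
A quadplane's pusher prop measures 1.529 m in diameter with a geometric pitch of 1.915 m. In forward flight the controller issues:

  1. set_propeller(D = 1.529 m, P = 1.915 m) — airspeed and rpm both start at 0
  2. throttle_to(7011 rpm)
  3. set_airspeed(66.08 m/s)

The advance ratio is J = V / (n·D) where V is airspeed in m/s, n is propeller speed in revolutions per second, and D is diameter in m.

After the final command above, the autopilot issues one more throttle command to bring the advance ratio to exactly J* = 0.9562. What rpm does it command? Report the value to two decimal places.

set_propeller: D = 1.529 m, P = 1.915 m (p = P/D = 1.252453); state ← (V=0, rpm=0)
throttle_to(7011): rpm ← 7011
set_airspeed(66.08): V ← 66.08 m/s
final state: V = 66.08 m/s, rpm = 7011 → n = rpm/60 = 116.850000 rev/s
target J* = 0.9562; solve J* = V/(n·D) for n: n = V/(J*·D) = 66.08/(0.9562 × 1.529) = 45.197437 rev/s
rpm = 60·n = 2711.846229

rpm = 2711.85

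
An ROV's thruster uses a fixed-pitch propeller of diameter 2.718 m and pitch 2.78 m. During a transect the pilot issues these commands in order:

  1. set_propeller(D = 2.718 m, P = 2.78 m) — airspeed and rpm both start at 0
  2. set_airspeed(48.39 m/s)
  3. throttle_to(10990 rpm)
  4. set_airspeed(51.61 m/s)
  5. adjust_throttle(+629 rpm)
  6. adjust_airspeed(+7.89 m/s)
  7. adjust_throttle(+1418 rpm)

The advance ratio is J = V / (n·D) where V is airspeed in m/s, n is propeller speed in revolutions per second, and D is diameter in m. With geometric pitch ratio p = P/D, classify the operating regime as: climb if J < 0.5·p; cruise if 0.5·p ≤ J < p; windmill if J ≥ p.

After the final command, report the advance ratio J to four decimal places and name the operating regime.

J = 0.1007, regime = climb

set_propeller: D = 2.718 m, P = 2.78 m (p = P/D = 1.022811); state ← (V=0, rpm=0)
set_airspeed(48.39): V ← 48.39 m/s
throttle_to(10990): rpm ← 10990
set_airspeed(51.61): V ← 51.61 m/s
adjust_throttle(+629): rpm ← 10990 +629 = 11619
adjust_airspeed(+7.89): V ← 51.61 +7.89 = 59.5 m/s
adjust_throttle(+1418): rpm ← 11619 +1418 = 13037
final state: V = 59.5 m/s, rpm = 13037 → n = rpm/60 = 217.283333 rev/s
J = V / (n·D) = 59.5 / (217.283333 × 2.718) = 0.100749
regime bands: climb J<0.5114 | cruise [0.5114, 1.0228) | windmill J≥1.0228
J = 0.1007 → climb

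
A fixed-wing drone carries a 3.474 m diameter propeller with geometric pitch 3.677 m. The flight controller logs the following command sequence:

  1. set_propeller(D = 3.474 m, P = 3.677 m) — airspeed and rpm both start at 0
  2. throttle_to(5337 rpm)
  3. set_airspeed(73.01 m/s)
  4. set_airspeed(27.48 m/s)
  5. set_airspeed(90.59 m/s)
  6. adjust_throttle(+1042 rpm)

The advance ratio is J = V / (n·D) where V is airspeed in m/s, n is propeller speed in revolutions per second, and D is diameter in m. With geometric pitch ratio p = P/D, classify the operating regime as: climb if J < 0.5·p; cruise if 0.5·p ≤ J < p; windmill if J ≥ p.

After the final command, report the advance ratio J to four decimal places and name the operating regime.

J = 0.2453, regime = climb

set_propeller: D = 3.474 m, P = 3.677 m (p = P/D = 1.058434); state ← (V=0, rpm=0)
throttle_to(5337): rpm ← 5337
set_airspeed(73.01): V ← 73.01 m/s
set_airspeed(27.48): V ← 27.48 m/s
set_airspeed(90.59): V ← 90.59 m/s
adjust_throttle(+1042): rpm ← 5337 +1042 = 6379
final state: V = 90.59 m/s, rpm = 6379 → n = rpm/60 = 106.316667 rev/s
J = V / (n·D) = 90.59 / (106.316667 × 3.474) = 0.245273
regime bands: climb J<0.5292 | cruise [0.5292, 1.0584) | windmill J≥1.0584
J = 0.2453 → climb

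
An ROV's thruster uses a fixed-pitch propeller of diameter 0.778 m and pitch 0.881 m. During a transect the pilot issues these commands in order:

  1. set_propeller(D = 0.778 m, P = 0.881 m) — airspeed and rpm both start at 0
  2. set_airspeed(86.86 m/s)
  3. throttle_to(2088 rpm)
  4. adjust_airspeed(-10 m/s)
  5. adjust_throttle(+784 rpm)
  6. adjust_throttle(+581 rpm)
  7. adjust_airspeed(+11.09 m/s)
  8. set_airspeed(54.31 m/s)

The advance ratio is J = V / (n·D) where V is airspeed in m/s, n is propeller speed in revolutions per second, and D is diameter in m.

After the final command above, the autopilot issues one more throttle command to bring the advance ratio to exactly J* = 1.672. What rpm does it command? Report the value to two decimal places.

rpm = 2505.04

set_propeller: D = 0.778 m, P = 0.881 m (p = P/D = 1.132391); state ← (V=0, rpm=0)
set_airspeed(86.86): V ← 86.86 m/s
throttle_to(2088): rpm ← 2088
adjust_airspeed(-10): V ← 86.86 -10 = 76.86 m/s
adjust_throttle(+784): rpm ← 2088 +784 = 2872
adjust_throttle(+581): rpm ← 2872 +581 = 3453
adjust_airspeed(+11.09): V ← 76.86 +11.09 = 87.95 m/s
set_airspeed(54.31): V ← 54.31 m/s
final state: V = 54.31 m/s, rpm = 3453 → n = rpm/60 = 57.550000 rev/s
target J* = 1.672; solve J* = V/(n·D) for n: n = V/(J*·D) = 54.31/(1.672 × 0.778) = 41.750716 rev/s
rpm = 60·n = 2505.042988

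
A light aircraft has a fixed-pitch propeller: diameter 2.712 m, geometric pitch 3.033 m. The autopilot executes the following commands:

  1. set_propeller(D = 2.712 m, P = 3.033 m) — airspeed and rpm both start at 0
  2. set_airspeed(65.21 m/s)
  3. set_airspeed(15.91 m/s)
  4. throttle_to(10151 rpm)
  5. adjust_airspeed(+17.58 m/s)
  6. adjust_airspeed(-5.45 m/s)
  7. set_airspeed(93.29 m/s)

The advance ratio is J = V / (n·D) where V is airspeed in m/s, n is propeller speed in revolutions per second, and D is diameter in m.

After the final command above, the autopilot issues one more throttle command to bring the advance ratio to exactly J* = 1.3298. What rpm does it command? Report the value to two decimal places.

rpm = 1552.07

set_propeller: D = 2.712 m, P = 3.033 m (p = P/D = 1.118363); state ← (V=0, rpm=0)
set_airspeed(65.21): V ← 65.21 m/s
set_airspeed(15.91): V ← 15.91 m/s
throttle_to(10151): rpm ← 10151
adjust_airspeed(+17.58): V ← 15.91 +17.58 = 33.49 m/s
adjust_airspeed(-5.45): V ← 33.49 -5.45 = 28.04 m/s
set_airspeed(93.29): V ← 93.29 m/s
final state: V = 93.29 m/s, rpm = 10151 → n = rpm/60 = 169.183333 rev/s
target J* = 1.3298; solve J* = V/(n·D) for n: n = V/(J*·D) = 93.29/(1.3298 × 2.712) = 25.867775 rev/s
rpm = 60·n = 1552.066516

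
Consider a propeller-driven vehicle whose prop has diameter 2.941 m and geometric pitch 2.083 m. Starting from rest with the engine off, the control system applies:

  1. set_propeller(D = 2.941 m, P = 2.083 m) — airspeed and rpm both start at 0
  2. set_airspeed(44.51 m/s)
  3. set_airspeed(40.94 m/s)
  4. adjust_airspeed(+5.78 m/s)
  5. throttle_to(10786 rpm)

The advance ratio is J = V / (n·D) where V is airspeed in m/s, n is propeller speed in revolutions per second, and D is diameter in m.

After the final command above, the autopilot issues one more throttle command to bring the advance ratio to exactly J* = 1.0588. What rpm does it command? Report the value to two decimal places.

rpm = 900.21

set_propeller: D = 2.941 m, P = 2.083 m (p = P/D = 0.708262); state ← (V=0, rpm=0)
set_airspeed(44.51): V ← 44.51 m/s
set_airspeed(40.94): V ← 40.94 m/s
adjust_airspeed(+5.78): V ← 40.94 +5.78 = 46.72 m/s
throttle_to(10786): rpm ← 10786
final state: V = 46.72 m/s, rpm = 10786 → n = rpm/60 = 179.766667 rev/s
target J* = 1.0588; solve J* = V/(n·D) for n: n = V/(J*·D) = 46.72/(1.0588 × 2.941) = 15.003545 rev/s
rpm = 60·n = 900.212683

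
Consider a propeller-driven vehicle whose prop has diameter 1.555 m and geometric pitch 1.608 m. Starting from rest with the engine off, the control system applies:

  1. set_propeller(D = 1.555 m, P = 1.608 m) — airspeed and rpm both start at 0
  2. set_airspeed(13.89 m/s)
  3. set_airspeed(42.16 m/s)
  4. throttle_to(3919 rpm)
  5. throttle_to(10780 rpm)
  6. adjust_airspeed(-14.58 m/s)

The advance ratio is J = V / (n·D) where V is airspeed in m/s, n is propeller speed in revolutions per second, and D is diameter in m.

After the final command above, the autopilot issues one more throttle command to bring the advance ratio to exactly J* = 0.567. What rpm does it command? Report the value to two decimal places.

rpm = 1876.86

set_propeller: D = 1.555 m, P = 1.608 m (p = P/D = 1.034084); state ← (V=0, rpm=0)
set_airspeed(13.89): V ← 13.89 m/s
set_airspeed(42.16): V ← 42.16 m/s
throttle_to(3919): rpm ← 3919
throttle_to(10780): rpm ← 10780
adjust_airspeed(-14.58): V ← 42.16 -14.58 = 27.58 m/s
final state: V = 27.58 m/s, rpm = 10780 → n = rpm/60 = 179.666667 rev/s
target J* = 0.567; solve J* = V/(n·D) for n: n = V/(J*·D) = 27.58/(0.567 × 1.555) = 31.281013 rev/s
rpm = 60·n = 1876.860784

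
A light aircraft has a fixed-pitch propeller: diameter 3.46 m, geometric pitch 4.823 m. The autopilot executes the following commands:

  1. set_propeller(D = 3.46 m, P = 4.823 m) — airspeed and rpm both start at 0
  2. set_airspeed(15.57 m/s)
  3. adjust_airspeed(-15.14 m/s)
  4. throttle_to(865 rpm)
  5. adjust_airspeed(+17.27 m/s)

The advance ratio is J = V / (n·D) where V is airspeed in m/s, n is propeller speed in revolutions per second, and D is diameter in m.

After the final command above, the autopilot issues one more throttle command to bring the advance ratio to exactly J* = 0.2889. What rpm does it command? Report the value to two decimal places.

rpm = 1062.43

set_propeller: D = 3.46 m, P = 4.823 m (p = P/D = 1.393931); state ← (V=0, rpm=0)
set_airspeed(15.57): V ← 15.57 m/s
adjust_airspeed(-15.14): V ← 15.57 -15.14 = 0.43 m/s
throttle_to(865): rpm ← 865
adjust_airspeed(+17.27): V ← 0.43 +17.27 = 17.7 m/s
final state: V = 17.7 m/s, rpm = 865 → n = rpm/60 = 14.416667 rev/s
target J* = 0.2889; solve J* = V/(n·D) for n: n = V/(J*·D) = 17.7/(0.2889 × 3.46) = 17.707189 rev/s
rpm = 60·n = 1062.431347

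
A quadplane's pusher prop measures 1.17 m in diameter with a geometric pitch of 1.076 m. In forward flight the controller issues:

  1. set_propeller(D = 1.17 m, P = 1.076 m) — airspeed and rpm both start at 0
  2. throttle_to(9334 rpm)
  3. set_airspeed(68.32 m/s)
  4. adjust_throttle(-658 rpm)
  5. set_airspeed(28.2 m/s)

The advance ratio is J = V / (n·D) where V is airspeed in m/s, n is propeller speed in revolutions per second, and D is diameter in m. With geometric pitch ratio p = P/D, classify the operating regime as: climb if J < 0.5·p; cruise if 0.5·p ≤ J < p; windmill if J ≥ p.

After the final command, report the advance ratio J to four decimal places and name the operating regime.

set_propeller: D = 1.17 m, P = 1.076 m (p = P/D = 0.919658); state ← (V=0, rpm=0)
throttle_to(9334): rpm ← 9334
set_airspeed(68.32): V ← 68.32 m/s
adjust_throttle(-658): rpm ← 9334 -658 = 8676
set_airspeed(28.2): V ← 28.2 m/s
final state: V = 28.2 m/s, rpm = 8676 → n = rpm/60 = 144.600000 rev/s
J = V / (n·D) = 28.2 / (144.600000 × 1.17) = 0.166684
regime bands: climb J<0.4598 | cruise [0.4598, 0.9197) | windmill J≥0.9197
J = 0.1667 → climb

J = 0.1667, regime = climb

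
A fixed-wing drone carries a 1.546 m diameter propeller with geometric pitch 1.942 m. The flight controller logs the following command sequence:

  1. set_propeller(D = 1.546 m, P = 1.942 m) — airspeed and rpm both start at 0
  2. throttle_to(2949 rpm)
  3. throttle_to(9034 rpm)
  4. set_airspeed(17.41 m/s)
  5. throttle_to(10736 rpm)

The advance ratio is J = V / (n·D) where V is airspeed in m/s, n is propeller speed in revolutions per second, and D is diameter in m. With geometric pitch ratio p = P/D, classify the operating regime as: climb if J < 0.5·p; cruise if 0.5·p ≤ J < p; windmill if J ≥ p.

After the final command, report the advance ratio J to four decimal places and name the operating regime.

set_propeller: D = 1.546 m, P = 1.942 m (p = P/D = 1.256145); state ← (V=0, rpm=0)
throttle_to(2949): rpm ← 2949
throttle_to(9034): rpm ← 9034
set_airspeed(17.41): V ← 17.41 m/s
throttle_to(10736): rpm ← 10736
final state: V = 17.41 m/s, rpm = 10736 → n = rpm/60 = 178.933333 rev/s
J = V / (n·D) = 17.41 / (178.933333 × 1.546) = 0.062936
regime bands: climb J<0.6281 | cruise [0.6281, 1.2561) | windmill J≥1.2561
J = 0.0629 → climb

J = 0.0629, regime = climb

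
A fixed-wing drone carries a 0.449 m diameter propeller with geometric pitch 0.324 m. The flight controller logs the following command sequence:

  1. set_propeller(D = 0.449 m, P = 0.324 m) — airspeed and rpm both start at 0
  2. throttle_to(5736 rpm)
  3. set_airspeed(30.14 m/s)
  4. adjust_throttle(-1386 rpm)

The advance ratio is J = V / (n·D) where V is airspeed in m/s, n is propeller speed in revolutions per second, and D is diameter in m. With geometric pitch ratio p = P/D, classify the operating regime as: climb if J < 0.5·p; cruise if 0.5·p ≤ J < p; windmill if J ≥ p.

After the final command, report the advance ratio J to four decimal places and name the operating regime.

J = 0.9259, regime = windmill

set_propeller: D = 0.449 m, P = 0.324 m (p = P/D = 0.721604); state ← (V=0, rpm=0)
throttle_to(5736): rpm ← 5736
set_airspeed(30.14): V ← 30.14 m/s
adjust_throttle(-1386): rpm ← 5736 -1386 = 4350
final state: V = 30.14 m/s, rpm = 4350 → n = rpm/60 = 72.500000 rev/s
J = V / (n·D) = 30.14 / (72.500000 × 0.449) = 0.925889
regime bands: climb J<0.3608 | cruise [0.3608, 0.7216) | windmill J≥0.7216
J = 0.9259 → windmill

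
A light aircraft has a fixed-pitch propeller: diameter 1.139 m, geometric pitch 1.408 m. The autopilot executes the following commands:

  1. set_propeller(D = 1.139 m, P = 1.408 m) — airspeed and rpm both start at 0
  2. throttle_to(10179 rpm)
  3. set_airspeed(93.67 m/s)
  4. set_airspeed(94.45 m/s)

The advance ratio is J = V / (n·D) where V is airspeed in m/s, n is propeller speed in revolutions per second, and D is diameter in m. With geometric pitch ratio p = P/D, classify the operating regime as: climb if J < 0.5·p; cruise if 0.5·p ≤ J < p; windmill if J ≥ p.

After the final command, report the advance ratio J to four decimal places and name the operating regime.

set_propeller: D = 1.139 m, P = 1.408 m (p = P/D = 1.236172); state ← (V=0, rpm=0)
throttle_to(10179): rpm ← 10179
set_airspeed(93.67): V ← 93.67 m/s
set_airspeed(94.45): V ← 94.45 m/s
final state: V = 94.45 m/s, rpm = 10179 → n = rpm/60 = 169.650000 rev/s
J = V / (n·D) = 94.45 / (169.650000 × 1.139) = 0.488792
regime bands: climb J<0.6181 | cruise [0.6181, 1.2362) | windmill J≥1.2362
J = 0.4888 → climb

J = 0.4888, regime = climb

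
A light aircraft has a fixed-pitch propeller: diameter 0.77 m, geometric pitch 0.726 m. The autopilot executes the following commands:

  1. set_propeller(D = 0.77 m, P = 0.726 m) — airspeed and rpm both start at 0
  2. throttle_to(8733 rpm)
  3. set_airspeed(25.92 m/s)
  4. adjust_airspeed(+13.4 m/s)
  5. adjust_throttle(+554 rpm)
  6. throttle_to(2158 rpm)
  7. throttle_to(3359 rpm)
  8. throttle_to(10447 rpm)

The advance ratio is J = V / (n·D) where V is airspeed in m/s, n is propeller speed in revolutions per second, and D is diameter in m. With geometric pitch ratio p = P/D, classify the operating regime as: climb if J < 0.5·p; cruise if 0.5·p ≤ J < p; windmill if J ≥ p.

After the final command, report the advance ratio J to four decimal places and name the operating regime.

J = 0.2933, regime = climb

set_propeller: D = 0.77 m, P = 0.726 m (p = P/D = 0.942857); state ← (V=0, rpm=0)
throttle_to(8733): rpm ← 8733
set_airspeed(25.92): V ← 25.92 m/s
adjust_airspeed(+13.4): V ← 25.92 +13.4 = 39.32 m/s
adjust_throttle(+554): rpm ← 8733 +554 = 9287
throttle_to(2158): rpm ← 2158
throttle_to(3359): rpm ← 3359
throttle_to(10447): rpm ← 10447
final state: V = 39.32 m/s, rpm = 10447 → n = rpm/60 = 174.116667 rev/s
J = V / (n·D) = 39.32 / (174.116667 × 0.77) = 0.293280
regime bands: climb J<0.4714 | cruise [0.4714, 0.9429) | windmill J≥0.9429
J = 0.2933 → climb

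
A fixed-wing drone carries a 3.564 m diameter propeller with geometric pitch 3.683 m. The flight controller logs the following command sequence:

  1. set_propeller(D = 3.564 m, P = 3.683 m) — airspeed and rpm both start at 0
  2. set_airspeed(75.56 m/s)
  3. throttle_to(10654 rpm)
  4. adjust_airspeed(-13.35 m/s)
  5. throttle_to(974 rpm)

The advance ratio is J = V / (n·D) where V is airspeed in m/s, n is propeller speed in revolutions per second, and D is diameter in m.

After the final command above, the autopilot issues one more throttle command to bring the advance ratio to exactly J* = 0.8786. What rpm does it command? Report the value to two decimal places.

set_propeller: D = 3.564 m, P = 3.683 m (p = P/D = 1.033389); state ← (V=0, rpm=0)
set_airspeed(75.56): V ← 75.56 m/s
throttle_to(10654): rpm ← 10654
adjust_airspeed(-13.35): V ← 75.56 -13.35 = 62.21 m/s
throttle_to(974): rpm ← 974
final state: V = 62.21 m/s, rpm = 974 → n = rpm/60 = 16.233333 rev/s
target J* = 0.8786; solve J* = V/(n·D) for n: n = V/(J*·D) = 62.21/(0.8786 × 3.564) = 19.866955 rev/s
rpm = 60·n = 1192.017297

rpm = 1192.02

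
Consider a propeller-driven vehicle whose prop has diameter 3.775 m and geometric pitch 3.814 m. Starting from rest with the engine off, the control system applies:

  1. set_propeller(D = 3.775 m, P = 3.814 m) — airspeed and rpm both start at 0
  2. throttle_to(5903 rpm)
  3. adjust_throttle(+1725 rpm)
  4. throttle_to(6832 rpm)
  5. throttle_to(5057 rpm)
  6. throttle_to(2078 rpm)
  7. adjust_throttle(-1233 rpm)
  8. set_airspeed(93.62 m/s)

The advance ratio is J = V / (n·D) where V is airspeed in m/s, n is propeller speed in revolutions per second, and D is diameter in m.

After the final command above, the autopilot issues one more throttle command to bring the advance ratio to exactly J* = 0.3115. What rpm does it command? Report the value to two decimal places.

set_propeller: D = 3.775 m, P = 3.814 m (p = P/D = 1.010331); state ← (V=0, rpm=0)
throttle_to(5903): rpm ← 5903
adjust_throttle(+1725): rpm ← 5903 +1725 = 7628
throttle_to(6832): rpm ← 6832
throttle_to(5057): rpm ← 5057
throttle_to(2078): rpm ← 2078
adjust_throttle(-1233): rpm ← 2078 -1233 = 845
set_airspeed(93.62): V ← 93.62 m/s
final state: V = 93.62 m/s, rpm = 845 → n = rpm/60 = 14.083333 rev/s
target J* = 0.3115; solve J* = V/(n·D) for n: n = V/(J*·D) = 93.62/(0.3115 × 3.775) = 79.614767 rev/s
rpm = 60·n = 4776.886035

rpm = 4776.89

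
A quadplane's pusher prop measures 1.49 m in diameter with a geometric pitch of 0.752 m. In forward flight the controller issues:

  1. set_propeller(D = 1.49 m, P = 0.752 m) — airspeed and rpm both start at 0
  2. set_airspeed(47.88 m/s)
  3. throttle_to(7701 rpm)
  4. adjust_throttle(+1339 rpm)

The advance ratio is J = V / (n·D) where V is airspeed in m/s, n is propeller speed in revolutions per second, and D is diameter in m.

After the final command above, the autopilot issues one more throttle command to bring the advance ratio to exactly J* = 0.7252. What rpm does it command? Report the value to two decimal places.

rpm = 2658.65

set_propeller: D = 1.49 m, P = 0.752 m (p = P/D = 0.504698); state ← (V=0, rpm=0)
set_airspeed(47.88): V ← 47.88 m/s
throttle_to(7701): rpm ← 7701
adjust_throttle(+1339): rpm ← 7701 +1339 = 9040
final state: V = 47.88 m/s, rpm = 9040 → n = rpm/60 = 150.666667 rev/s
target J* = 0.7252; solve J* = V/(n·D) for n: n = V/(J*·D) = 47.88/(0.7252 × 1.49) = 44.310850 rev/s
rpm = 60·n = 2658.650981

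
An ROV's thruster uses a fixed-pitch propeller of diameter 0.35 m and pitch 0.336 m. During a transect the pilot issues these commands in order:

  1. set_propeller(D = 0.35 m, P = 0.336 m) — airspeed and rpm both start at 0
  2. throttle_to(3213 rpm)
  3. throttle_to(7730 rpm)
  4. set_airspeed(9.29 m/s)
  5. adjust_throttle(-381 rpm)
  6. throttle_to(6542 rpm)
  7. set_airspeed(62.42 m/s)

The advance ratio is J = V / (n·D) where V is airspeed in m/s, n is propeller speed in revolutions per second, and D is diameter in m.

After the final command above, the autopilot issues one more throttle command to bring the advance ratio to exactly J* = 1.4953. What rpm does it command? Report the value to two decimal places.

set_propeller: D = 0.35 m, P = 0.336 m (p = P/D = 0.960000); state ← (V=0, rpm=0)
throttle_to(3213): rpm ← 3213
throttle_to(7730): rpm ← 7730
set_airspeed(9.29): V ← 9.29 m/s
adjust_throttle(-381): rpm ← 7730 -381 = 7349
throttle_to(6542): rpm ← 6542
set_airspeed(62.42): V ← 62.42 m/s
final state: V = 62.42 m/s, rpm = 6542 → n = rpm/60 = 109.033333 rev/s
target J* = 1.4953; solve J* = V/(n·D) for n: n = V/(J*·D) = 62.42/(1.4953 × 0.35) = 119.268947 rev/s
rpm = 60·n = 7156.136848

rpm = 7156.14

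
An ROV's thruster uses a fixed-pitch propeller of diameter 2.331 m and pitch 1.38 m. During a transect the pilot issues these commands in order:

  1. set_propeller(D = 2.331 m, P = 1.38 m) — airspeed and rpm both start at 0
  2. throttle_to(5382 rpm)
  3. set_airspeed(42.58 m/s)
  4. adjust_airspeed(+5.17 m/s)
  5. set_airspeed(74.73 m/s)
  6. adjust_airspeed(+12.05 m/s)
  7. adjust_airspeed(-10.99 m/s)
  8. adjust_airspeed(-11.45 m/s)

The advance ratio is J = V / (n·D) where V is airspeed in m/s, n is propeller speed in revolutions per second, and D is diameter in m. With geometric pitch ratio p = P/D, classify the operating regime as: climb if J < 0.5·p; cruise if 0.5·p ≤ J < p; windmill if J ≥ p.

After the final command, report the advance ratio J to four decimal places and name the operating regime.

set_propeller: D = 2.331 m, P = 1.38 m (p = P/D = 0.592021); state ← (V=0, rpm=0)
throttle_to(5382): rpm ← 5382
set_airspeed(42.58): V ← 42.58 m/s
adjust_airspeed(+5.17): V ← 42.58 +5.17 = 47.75 m/s
set_airspeed(74.73): V ← 74.73 m/s
adjust_airspeed(+12.05): V ← 74.73 +12.05 = 86.78 m/s
adjust_airspeed(-10.99): V ← 86.78 -10.99 = 75.79 m/s
adjust_airspeed(-11.45): V ← 75.79 -11.45 = 64.34 m/s
final state: V = 64.34 m/s, rpm = 5382 → n = rpm/60 = 89.700000 rev/s
J = V / (n·D) = 64.34 / (89.700000 × 2.331) = 0.307713
regime bands: climb J<0.2960 | cruise [0.2960, 0.5920) | windmill J≥0.5920
J = 0.3077 → cruise

J = 0.3077, regime = cruise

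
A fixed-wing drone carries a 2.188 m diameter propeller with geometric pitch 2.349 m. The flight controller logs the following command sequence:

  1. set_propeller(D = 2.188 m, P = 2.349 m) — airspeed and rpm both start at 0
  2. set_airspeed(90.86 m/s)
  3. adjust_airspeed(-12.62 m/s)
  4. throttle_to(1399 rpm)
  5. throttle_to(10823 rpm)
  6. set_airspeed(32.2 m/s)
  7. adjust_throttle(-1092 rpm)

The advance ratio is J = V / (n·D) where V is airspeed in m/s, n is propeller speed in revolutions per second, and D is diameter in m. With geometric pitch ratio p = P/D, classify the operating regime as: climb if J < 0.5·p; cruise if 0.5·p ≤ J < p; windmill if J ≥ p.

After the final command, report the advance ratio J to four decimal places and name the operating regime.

J = 0.0907, regime = climb

set_propeller: D = 2.188 m, P = 2.349 m (p = P/D = 1.073583); state ← (V=0, rpm=0)
set_airspeed(90.86): V ← 90.86 m/s
adjust_airspeed(-12.62): V ← 90.86 -12.62 = 78.24 m/s
throttle_to(1399): rpm ← 1399
throttle_to(10823): rpm ← 10823
set_airspeed(32.2): V ← 32.2 m/s
adjust_throttle(-1092): rpm ← 10823 -1092 = 9731
final state: V = 32.2 m/s, rpm = 9731 → n = rpm/60 = 162.183333 rev/s
J = V / (n·D) = 32.2 / (162.183333 × 2.188) = 0.090741
regime bands: climb J<0.5368 | cruise [0.5368, 1.0736) | windmill J≥1.0736
J = 0.0907 → climb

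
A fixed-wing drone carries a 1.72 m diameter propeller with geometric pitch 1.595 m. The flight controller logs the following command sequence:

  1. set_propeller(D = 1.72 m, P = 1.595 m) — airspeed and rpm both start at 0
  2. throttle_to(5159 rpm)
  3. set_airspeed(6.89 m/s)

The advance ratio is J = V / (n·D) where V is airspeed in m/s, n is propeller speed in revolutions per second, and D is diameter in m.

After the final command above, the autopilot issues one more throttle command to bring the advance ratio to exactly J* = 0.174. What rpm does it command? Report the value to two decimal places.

rpm = 1381.32

set_propeller: D = 1.72 m, P = 1.595 m (p = P/D = 0.927326); state ← (V=0, rpm=0)
throttle_to(5159): rpm ← 5159
set_airspeed(6.89): V ← 6.89 m/s
final state: V = 6.89 m/s, rpm = 5159 → n = rpm/60 = 85.983333 rev/s
target J* = 0.174; solve J* = V/(n·D) for n: n = V/(J*·D) = 6.89/(0.174 × 1.72) = 23.021919 rev/s
rpm = 60·n = 1381.315156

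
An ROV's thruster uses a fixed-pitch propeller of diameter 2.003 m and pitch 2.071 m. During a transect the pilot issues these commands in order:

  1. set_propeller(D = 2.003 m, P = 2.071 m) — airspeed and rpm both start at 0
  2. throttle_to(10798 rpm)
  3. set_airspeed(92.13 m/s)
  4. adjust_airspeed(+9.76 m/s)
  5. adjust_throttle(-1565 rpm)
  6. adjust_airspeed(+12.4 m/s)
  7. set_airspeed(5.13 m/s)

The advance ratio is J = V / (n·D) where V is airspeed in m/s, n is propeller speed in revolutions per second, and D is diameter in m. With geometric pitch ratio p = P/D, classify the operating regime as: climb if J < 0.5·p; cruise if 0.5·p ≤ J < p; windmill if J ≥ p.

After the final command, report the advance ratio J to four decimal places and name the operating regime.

set_propeller: D = 2.003 m, P = 2.071 m (p = P/D = 1.033949); state ← (V=0, rpm=0)
throttle_to(10798): rpm ← 10798
set_airspeed(92.13): V ← 92.13 m/s
adjust_airspeed(+9.76): V ← 92.13 +9.76 = 101.89 m/s
adjust_throttle(-1565): rpm ← 10798 -1565 = 9233
adjust_airspeed(+12.4): V ← 101.89 +12.4 = 114.29 m/s
set_airspeed(5.13): V ← 5.13 m/s
final state: V = 5.13 m/s, rpm = 9233 → n = rpm/60 = 153.883333 rev/s
J = V / (n·D) = 5.13 / (153.883333 × 2.003) = 0.016644
regime bands: climb J<0.5170 | cruise [0.5170, 1.0339) | windmill J≥1.0339
J = 0.0166 → climb

J = 0.0166, regime = climb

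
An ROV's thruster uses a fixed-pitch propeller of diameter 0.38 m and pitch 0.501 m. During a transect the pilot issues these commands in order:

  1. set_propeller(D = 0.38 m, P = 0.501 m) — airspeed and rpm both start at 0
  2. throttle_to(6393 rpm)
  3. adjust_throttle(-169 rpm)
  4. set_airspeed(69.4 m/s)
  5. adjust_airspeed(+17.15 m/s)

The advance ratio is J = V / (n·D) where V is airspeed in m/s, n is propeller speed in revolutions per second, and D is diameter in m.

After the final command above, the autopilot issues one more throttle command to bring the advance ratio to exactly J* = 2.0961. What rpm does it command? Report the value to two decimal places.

rpm = 6519.63

set_propeller: D = 0.38 m, P = 0.501 m (p = P/D = 1.318421); state ← (V=0, rpm=0)
throttle_to(6393): rpm ← 6393
adjust_throttle(-169): rpm ← 6393 -169 = 6224
set_airspeed(69.4): V ← 69.4 m/s
adjust_airspeed(+17.15): V ← 69.4 +17.15 = 86.55 m/s
final state: V = 86.55 m/s, rpm = 6224 → n = rpm/60 = 103.733333 rev/s
target J* = 2.0961; solve J* = V/(n·D) for n: n = V/(J*·D) = 86.55/(2.0961 × 0.38) = 108.660445 rev/s
rpm = 60·n = 6519.626675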